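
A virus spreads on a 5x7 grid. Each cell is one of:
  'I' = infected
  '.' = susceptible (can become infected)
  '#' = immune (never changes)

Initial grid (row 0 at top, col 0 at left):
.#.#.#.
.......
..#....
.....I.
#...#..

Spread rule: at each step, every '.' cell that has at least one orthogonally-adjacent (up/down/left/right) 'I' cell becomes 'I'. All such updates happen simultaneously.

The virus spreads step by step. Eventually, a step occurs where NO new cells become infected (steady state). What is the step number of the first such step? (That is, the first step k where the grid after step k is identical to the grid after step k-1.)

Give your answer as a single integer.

Answer: 9

Derivation:
Step 0 (initial): 1 infected
Step 1: +4 new -> 5 infected
Step 2: +5 new -> 10 infected
Step 3: +5 new -> 15 infected
Step 4: +5 new -> 20 infected
Step 5: +4 new -> 24 infected
Step 6: +3 new -> 27 infected
Step 7: +1 new -> 28 infected
Step 8: +1 new -> 29 infected
Step 9: +0 new -> 29 infected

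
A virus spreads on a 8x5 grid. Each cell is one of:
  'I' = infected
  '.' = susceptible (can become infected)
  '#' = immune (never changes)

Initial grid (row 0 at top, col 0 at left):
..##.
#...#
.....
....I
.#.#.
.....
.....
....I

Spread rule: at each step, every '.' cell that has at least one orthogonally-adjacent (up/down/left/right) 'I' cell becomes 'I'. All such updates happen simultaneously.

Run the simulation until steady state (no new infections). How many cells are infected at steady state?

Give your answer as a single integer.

Answer: 33

Derivation:
Step 0 (initial): 2 infected
Step 1: +5 new -> 7 infected
Step 2: +5 new -> 12 infected
Step 3: +7 new -> 19 infected
Step 4: +6 new -> 25 infected
Step 5: +5 new -> 30 infected
Step 6: +2 new -> 32 infected
Step 7: +1 new -> 33 infected
Step 8: +0 new -> 33 infected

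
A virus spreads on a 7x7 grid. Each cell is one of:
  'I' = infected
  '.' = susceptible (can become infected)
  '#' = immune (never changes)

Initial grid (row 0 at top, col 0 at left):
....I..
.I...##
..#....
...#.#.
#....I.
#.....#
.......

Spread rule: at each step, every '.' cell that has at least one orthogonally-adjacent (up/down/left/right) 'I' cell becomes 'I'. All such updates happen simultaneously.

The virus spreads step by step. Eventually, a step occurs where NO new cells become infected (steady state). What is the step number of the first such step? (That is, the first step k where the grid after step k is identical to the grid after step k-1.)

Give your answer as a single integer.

Answer: 7

Derivation:
Step 0 (initial): 3 infected
Step 1: +10 new -> 13 infected
Step 2: +12 new -> 25 infected
Step 3: +10 new -> 35 infected
Step 4: +3 new -> 38 infected
Step 5: +2 new -> 40 infected
Step 6: +1 new -> 41 infected
Step 7: +0 new -> 41 infected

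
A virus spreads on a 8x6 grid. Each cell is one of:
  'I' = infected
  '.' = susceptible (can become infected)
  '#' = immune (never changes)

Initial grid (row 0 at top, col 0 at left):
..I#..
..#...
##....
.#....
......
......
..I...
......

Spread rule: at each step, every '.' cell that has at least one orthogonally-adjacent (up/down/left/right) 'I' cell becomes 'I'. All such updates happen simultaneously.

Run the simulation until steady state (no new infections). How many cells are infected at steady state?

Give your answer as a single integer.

Answer: 43

Derivation:
Step 0 (initial): 2 infected
Step 1: +5 new -> 7 infected
Step 2: +9 new -> 16 infected
Step 3: +9 new -> 25 infected
Step 4: +6 new -> 31 infected
Step 5: +4 new -> 35 infected
Step 6: +3 new -> 38 infected
Step 7: +2 new -> 40 infected
Step 8: +2 new -> 42 infected
Step 9: +1 new -> 43 infected
Step 10: +0 new -> 43 infected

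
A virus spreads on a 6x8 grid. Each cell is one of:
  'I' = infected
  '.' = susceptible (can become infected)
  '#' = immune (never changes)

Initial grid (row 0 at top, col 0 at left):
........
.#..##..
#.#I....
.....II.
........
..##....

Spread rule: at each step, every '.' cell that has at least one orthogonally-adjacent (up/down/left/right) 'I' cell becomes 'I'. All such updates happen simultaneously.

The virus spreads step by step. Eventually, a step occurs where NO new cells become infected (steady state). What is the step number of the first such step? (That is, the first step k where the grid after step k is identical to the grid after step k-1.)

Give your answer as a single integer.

Answer: 7

Derivation:
Step 0 (initial): 3 infected
Step 1: +9 new -> 12 infected
Step 2: +10 new -> 22 infected
Step 3: +8 new -> 30 infected
Step 4: +6 new -> 36 infected
Step 5: +3 new -> 39 infected
Step 6: +2 new -> 41 infected
Step 7: +0 new -> 41 infected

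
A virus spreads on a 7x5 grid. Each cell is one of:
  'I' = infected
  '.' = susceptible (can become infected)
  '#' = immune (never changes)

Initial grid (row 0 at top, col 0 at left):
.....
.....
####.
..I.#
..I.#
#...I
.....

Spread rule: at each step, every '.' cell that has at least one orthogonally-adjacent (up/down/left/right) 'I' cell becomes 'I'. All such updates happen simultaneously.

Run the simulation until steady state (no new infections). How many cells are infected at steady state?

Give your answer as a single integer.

Answer: 17

Derivation:
Step 0 (initial): 3 infected
Step 1: +7 new -> 10 infected
Step 2: +5 new -> 15 infected
Step 3: +1 new -> 16 infected
Step 4: +1 new -> 17 infected
Step 5: +0 new -> 17 infected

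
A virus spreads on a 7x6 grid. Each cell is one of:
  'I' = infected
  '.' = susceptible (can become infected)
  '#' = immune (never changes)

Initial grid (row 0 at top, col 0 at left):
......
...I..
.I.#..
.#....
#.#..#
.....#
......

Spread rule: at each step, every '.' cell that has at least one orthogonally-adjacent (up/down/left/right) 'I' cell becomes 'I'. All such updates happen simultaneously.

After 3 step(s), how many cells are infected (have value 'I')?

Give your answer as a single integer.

Step 0 (initial): 2 infected
Step 1: +6 new -> 8 infected
Step 2: +8 new -> 16 infected
Step 3: +5 new -> 21 infected

Answer: 21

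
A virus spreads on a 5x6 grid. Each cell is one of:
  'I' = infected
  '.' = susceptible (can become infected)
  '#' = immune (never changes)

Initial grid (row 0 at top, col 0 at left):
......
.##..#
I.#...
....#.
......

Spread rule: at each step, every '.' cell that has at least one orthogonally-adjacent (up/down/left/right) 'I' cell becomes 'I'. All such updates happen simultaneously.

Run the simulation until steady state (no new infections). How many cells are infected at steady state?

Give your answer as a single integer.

Step 0 (initial): 1 infected
Step 1: +3 new -> 4 infected
Step 2: +3 new -> 7 infected
Step 3: +3 new -> 10 infected
Step 4: +3 new -> 13 infected
Step 5: +3 new -> 16 infected
Step 6: +4 new -> 20 infected
Step 7: +4 new -> 24 infected
Step 8: +1 new -> 25 infected
Step 9: +0 new -> 25 infected

Answer: 25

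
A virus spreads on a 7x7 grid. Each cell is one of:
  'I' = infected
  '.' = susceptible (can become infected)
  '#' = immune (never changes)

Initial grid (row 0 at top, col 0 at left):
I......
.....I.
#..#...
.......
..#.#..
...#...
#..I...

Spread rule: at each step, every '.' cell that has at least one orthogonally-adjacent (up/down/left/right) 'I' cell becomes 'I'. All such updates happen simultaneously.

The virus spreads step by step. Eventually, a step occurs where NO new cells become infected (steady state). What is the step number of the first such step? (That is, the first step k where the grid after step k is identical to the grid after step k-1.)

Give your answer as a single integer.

Answer: 6

Derivation:
Step 0 (initial): 3 infected
Step 1: +8 new -> 11 infected
Step 2: +12 new -> 23 infected
Step 3: +9 new -> 32 infected
Step 4: +7 new -> 39 infected
Step 5: +4 new -> 43 infected
Step 6: +0 new -> 43 infected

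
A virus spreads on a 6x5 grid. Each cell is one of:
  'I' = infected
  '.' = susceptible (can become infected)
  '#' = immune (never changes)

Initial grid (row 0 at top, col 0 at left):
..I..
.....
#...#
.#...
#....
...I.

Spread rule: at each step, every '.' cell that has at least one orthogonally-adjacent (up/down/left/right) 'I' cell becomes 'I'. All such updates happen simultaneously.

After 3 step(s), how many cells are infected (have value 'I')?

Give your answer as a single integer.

Answer: 25

Derivation:
Step 0 (initial): 2 infected
Step 1: +6 new -> 8 infected
Step 2: +9 new -> 17 infected
Step 3: +8 new -> 25 infected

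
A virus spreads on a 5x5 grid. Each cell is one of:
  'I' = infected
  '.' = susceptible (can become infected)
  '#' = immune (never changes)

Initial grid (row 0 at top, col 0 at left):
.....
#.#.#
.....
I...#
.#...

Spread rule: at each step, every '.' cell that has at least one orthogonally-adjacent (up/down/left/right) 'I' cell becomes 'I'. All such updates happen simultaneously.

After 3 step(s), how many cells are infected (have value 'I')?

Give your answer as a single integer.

Answer: 10

Derivation:
Step 0 (initial): 1 infected
Step 1: +3 new -> 4 infected
Step 2: +2 new -> 6 infected
Step 3: +4 new -> 10 infected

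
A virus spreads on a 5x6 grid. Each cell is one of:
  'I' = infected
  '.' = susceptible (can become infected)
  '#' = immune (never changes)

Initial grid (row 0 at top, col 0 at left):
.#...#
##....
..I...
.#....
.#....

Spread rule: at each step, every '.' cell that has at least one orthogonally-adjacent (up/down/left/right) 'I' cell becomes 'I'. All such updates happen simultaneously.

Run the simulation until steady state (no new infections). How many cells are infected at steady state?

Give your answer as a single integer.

Step 0 (initial): 1 infected
Step 1: +4 new -> 5 infected
Step 2: +6 new -> 11 infected
Step 3: +6 new -> 17 infected
Step 4: +5 new -> 22 infected
Step 5: +1 new -> 23 infected
Step 6: +0 new -> 23 infected

Answer: 23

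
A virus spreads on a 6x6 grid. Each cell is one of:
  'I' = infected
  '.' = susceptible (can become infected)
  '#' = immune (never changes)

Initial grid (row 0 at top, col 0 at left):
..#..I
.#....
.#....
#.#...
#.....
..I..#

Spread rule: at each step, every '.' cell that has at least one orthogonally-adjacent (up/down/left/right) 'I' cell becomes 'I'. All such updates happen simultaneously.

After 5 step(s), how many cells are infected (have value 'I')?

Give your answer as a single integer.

Answer: 25

Derivation:
Step 0 (initial): 2 infected
Step 1: +5 new -> 7 infected
Step 2: +7 new -> 14 infected
Step 3: +6 new -> 20 infected
Step 4: +4 new -> 24 infected
Step 5: +1 new -> 25 infected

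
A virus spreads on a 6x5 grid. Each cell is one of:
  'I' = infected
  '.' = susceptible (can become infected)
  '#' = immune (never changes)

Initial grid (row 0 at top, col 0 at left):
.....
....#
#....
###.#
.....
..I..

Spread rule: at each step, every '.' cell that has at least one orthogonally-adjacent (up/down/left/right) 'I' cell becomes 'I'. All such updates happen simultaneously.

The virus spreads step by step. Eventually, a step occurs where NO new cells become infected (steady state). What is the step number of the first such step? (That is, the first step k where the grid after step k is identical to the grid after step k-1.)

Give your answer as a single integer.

Answer: 10

Derivation:
Step 0 (initial): 1 infected
Step 1: +3 new -> 4 infected
Step 2: +4 new -> 8 infected
Step 3: +3 new -> 11 infected
Step 4: +1 new -> 12 infected
Step 5: +3 new -> 15 infected
Step 6: +3 new -> 18 infected
Step 7: +3 new -> 21 infected
Step 8: +2 new -> 23 infected
Step 9: +1 new -> 24 infected
Step 10: +0 new -> 24 infected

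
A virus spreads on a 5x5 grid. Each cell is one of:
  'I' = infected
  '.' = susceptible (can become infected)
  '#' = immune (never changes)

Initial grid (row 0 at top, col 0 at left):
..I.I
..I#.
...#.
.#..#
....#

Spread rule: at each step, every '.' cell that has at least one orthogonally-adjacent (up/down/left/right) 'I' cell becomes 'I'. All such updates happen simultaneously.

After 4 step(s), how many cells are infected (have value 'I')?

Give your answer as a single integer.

Answer: 19

Derivation:
Step 0 (initial): 3 infected
Step 1: +5 new -> 8 infected
Step 2: +5 new -> 13 infected
Step 3: +3 new -> 16 infected
Step 4: +3 new -> 19 infected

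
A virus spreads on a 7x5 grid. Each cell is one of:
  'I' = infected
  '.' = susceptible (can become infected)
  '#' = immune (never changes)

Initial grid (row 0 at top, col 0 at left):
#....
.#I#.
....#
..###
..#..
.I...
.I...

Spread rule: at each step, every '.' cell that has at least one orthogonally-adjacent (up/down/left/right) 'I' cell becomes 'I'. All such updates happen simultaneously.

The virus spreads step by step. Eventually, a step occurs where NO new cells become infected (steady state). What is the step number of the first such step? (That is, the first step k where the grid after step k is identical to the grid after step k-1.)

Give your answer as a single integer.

Answer: 5

Derivation:
Step 0 (initial): 3 infected
Step 1: +7 new -> 10 infected
Step 2: +8 new -> 18 infected
Step 3: +6 new -> 24 infected
Step 4: +3 new -> 27 infected
Step 5: +0 new -> 27 infected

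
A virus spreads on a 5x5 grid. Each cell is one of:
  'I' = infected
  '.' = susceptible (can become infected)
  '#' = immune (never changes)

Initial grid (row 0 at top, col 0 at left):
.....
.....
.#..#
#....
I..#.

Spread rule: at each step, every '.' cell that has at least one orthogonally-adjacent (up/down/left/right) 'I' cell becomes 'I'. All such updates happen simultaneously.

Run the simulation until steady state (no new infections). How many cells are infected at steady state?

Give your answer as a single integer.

Step 0 (initial): 1 infected
Step 1: +1 new -> 2 infected
Step 2: +2 new -> 4 infected
Step 3: +1 new -> 5 infected
Step 4: +2 new -> 7 infected
Step 5: +3 new -> 10 infected
Step 6: +4 new -> 14 infected
Step 7: +4 new -> 18 infected
Step 8: +3 new -> 21 infected
Step 9: +0 new -> 21 infected

Answer: 21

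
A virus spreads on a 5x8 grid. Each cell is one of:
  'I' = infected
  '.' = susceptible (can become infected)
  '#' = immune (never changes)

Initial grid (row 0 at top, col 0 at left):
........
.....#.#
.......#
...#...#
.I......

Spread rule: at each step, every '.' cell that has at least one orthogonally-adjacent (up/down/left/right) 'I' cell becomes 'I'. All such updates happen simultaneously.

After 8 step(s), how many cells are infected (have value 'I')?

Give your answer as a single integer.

Step 0 (initial): 1 infected
Step 1: +3 new -> 4 infected
Step 2: +4 new -> 8 infected
Step 3: +4 new -> 12 infected
Step 4: +6 new -> 18 infected
Step 5: +6 new -> 24 infected
Step 6: +5 new -> 29 infected
Step 7: +2 new -> 31 infected
Step 8: +2 new -> 33 infected

Answer: 33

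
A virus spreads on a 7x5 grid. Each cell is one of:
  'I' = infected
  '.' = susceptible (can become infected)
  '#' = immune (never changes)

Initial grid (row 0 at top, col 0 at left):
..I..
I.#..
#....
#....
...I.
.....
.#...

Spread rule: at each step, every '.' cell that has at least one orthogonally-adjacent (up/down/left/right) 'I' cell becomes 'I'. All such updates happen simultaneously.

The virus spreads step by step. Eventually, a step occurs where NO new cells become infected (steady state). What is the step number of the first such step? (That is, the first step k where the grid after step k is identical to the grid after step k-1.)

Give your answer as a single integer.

Answer: 6

Derivation:
Step 0 (initial): 3 infected
Step 1: +8 new -> 11 infected
Step 2: +10 new -> 21 infected
Step 3: +8 new -> 29 infected
Step 4: +1 new -> 30 infected
Step 5: +1 new -> 31 infected
Step 6: +0 new -> 31 infected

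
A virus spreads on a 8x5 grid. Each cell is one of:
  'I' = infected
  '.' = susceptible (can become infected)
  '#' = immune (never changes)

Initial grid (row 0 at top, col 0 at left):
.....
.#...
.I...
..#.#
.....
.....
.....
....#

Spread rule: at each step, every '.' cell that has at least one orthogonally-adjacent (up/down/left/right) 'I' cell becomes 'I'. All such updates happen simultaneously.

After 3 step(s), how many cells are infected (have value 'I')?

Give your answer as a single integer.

Step 0 (initial): 1 infected
Step 1: +3 new -> 4 infected
Step 2: +5 new -> 9 infected
Step 3: +8 new -> 17 infected

Answer: 17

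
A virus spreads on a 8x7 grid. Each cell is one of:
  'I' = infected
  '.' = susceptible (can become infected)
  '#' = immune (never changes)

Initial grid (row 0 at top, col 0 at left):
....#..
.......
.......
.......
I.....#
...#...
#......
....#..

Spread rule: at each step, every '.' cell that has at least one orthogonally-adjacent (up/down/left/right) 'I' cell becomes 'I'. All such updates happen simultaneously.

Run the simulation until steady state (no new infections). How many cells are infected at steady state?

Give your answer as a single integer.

Step 0 (initial): 1 infected
Step 1: +3 new -> 4 infected
Step 2: +4 new -> 8 infected
Step 3: +6 new -> 14 infected
Step 4: +7 new -> 21 infected
Step 5: +9 new -> 30 infected
Step 6: +7 new -> 37 infected
Step 7: +6 new -> 43 infected
Step 8: +4 new -> 47 infected
Step 9: +3 new -> 50 infected
Step 10: +1 new -> 51 infected
Step 11: +0 new -> 51 infected

Answer: 51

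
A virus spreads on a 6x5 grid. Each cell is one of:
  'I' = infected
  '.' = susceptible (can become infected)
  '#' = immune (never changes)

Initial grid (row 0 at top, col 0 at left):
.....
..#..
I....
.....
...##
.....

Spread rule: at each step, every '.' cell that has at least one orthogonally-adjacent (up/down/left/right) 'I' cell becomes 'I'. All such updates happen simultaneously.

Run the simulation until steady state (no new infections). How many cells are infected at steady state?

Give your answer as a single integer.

Answer: 27

Derivation:
Step 0 (initial): 1 infected
Step 1: +3 new -> 4 infected
Step 2: +5 new -> 9 infected
Step 3: +5 new -> 14 infected
Step 4: +6 new -> 20 infected
Step 5: +4 new -> 24 infected
Step 6: +2 new -> 26 infected
Step 7: +1 new -> 27 infected
Step 8: +0 new -> 27 infected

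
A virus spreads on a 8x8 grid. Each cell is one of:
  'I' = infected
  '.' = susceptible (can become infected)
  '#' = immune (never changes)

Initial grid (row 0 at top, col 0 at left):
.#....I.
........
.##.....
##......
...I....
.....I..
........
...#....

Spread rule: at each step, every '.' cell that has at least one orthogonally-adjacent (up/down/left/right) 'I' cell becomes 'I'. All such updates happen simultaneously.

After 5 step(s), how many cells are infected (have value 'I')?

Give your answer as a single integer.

Step 0 (initial): 3 infected
Step 1: +11 new -> 14 infected
Step 2: +16 new -> 30 infected
Step 3: +14 new -> 44 infected
Step 4: +7 new -> 51 infected
Step 5: +3 new -> 54 infected

Answer: 54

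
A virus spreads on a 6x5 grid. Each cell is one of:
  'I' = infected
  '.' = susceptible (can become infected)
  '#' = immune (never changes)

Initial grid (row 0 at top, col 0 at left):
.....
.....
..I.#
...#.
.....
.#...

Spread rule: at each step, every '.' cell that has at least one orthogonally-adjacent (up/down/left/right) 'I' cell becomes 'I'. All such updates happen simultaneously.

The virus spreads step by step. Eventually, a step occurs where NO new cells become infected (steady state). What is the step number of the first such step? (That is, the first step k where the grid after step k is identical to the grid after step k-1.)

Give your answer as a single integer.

Step 0 (initial): 1 infected
Step 1: +4 new -> 5 infected
Step 2: +6 new -> 11 infected
Step 3: +8 new -> 19 infected
Step 4: +5 new -> 24 infected
Step 5: +3 new -> 27 infected
Step 6: +0 new -> 27 infected

Answer: 6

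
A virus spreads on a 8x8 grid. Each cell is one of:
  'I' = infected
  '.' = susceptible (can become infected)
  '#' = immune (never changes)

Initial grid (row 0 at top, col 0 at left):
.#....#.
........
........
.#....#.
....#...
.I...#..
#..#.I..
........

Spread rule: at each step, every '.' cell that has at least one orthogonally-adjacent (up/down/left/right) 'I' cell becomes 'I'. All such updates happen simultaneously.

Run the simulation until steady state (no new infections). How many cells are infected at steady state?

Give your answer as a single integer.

Answer: 56

Derivation:
Step 0 (initial): 2 infected
Step 1: +7 new -> 9 infected
Step 2: +10 new -> 19 infected
Step 3: +9 new -> 28 infected
Step 4: +5 new -> 33 infected
Step 5: +7 new -> 40 infected
Step 6: +7 new -> 47 infected
Step 7: +5 new -> 52 infected
Step 8: +4 new -> 56 infected
Step 9: +0 new -> 56 infected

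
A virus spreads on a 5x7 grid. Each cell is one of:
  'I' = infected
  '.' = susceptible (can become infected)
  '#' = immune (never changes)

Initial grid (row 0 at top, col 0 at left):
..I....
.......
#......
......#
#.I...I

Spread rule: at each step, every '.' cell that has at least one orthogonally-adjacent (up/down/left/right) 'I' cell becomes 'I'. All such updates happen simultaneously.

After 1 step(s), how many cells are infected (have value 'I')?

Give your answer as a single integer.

Answer: 10

Derivation:
Step 0 (initial): 3 infected
Step 1: +7 new -> 10 infected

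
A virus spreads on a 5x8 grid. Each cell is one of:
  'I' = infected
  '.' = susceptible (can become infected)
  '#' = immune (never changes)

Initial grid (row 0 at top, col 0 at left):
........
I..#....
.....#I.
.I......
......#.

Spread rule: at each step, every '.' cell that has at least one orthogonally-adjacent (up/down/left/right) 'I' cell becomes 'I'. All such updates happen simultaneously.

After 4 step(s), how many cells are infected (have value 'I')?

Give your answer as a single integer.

Answer: 37

Derivation:
Step 0 (initial): 3 infected
Step 1: +10 new -> 13 infected
Step 2: +11 new -> 24 infected
Step 3: +9 new -> 33 infected
Step 4: +4 new -> 37 infected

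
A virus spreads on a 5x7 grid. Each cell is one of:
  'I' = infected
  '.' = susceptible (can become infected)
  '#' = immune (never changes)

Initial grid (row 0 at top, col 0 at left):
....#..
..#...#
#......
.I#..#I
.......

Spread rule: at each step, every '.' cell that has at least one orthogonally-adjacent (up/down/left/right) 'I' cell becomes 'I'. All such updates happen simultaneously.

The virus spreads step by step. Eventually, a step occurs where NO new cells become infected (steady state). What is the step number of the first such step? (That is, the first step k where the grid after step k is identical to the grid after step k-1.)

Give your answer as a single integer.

Answer: 6

Derivation:
Step 0 (initial): 2 infected
Step 1: +5 new -> 7 infected
Step 2: +6 new -> 13 infected
Step 3: +7 new -> 20 infected
Step 4: +7 new -> 27 infected
Step 5: +2 new -> 29 infected
Step 6: +0 new -> 29 infected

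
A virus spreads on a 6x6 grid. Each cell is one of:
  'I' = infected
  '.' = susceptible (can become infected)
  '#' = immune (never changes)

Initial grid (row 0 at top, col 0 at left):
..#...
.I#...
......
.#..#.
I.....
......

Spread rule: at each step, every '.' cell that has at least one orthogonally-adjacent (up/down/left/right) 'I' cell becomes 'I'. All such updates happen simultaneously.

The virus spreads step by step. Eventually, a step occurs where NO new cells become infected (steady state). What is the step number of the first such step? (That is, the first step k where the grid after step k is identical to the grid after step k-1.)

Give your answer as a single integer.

Step 0 (initial): 2 infected
Step 1: +6 new -> 8 infected
Step 2: +5 new -> 13 infected
Step 3: +4 new -> 17 infected
Step 4: +5 new -> 22 infected
Step 5: +5 new -> 27 infected
Step 6: +4 new -> 31 infected
Step 7: +1 new -> 32 infected
Step 8: +0 new -> 32 infected

Answer: 8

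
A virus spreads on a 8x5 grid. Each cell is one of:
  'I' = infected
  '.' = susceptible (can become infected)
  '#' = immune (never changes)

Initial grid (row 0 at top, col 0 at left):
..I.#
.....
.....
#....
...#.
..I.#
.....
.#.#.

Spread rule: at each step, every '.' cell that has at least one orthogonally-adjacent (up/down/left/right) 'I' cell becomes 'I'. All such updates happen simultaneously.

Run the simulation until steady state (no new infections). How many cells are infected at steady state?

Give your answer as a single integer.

Answer: 34

Derivation:
Step 0 (initial): 2 infected
Step 1: +7 new -> 9 infected
Step 2: +10 new -> 19 infected
Step 3: +9 new -> 28 infected
Step 4: +5 new -> 33 infected
Step 5: +1 new -> 34 infected
Step 6: +0 new -> 34 infected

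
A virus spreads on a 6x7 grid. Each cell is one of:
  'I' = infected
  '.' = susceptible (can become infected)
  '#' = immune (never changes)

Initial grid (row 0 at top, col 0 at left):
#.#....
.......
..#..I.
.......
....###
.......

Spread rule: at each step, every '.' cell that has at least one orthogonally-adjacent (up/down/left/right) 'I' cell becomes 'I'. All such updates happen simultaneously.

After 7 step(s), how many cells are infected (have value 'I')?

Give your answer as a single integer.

Answer: 34

Derivation:
Step 0 (initial): 1 infected
Step 1: +4 new -> 5 infected
Step 2: +6 new -> 11 infected
Step 3: +4 new -> 15 infected
Step 4: +4 new -> 19 infected
Step 5: +4 new -> 23 infected
Step 6: +7 new -> 30 infected
Step 7: +4 new -> 34 infected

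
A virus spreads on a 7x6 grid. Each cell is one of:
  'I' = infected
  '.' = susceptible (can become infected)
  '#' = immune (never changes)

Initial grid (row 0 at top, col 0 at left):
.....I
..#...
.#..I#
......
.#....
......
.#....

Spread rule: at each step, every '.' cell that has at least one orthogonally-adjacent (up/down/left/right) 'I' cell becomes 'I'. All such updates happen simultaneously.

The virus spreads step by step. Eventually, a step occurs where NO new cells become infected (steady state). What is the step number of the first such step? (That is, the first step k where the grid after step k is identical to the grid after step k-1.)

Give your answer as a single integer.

Step 0 (initial): 2 infected
Step 1: +5 new -> 7 infected
Step 2: +6 new -> 13 infected
Step 3: +5 new -> 18 infected
Step 4: +6 new -> 24 infected
Step 5: +6 new -> 30 infected
Step 6: +5 new -> 35 infected
Step 7: +1 new -> 36 infected
Step 8: +1 new -> 37 infected
Step 9: +0 new -> 37 infected

Answer: 9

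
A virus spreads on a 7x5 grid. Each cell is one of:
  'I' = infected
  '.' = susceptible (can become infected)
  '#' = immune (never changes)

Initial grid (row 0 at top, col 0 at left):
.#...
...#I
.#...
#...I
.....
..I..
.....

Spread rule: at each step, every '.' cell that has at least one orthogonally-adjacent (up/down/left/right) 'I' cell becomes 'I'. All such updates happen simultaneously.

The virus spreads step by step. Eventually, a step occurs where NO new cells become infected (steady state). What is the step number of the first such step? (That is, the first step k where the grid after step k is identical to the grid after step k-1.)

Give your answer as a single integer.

Step 0 (initial): 3 infected
Step 1: +8 new -> 11 infected
Step 2: +9 new -> 20 infected
Step 3: +6 new -> 26 infected
Step 4: +1 new -> 27 infected
Step 5: +1 new -> 28 infected
Step 6: +1 new -> 29 infected
Step 7: +2 new -> 31 infected
Step 8: +0 new -> 31 infected

Answer: 8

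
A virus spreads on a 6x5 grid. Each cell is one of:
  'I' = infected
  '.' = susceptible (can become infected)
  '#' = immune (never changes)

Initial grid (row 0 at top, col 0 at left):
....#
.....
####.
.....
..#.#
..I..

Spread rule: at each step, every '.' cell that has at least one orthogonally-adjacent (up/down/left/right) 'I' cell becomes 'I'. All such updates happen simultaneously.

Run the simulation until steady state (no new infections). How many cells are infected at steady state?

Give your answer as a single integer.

Step 0 (initial): 1 infected
Step 1: +2 new -> 3 infected
Step 2: +4 new -> 7 infected
Step 3: +3 new -> 10 infected
Step 4: +3 new -> 13 infected
Step 5: +1 new -> 14 infected
Step 6: +1 new -> 15 infected
Step 7: +1 new -> 16 infected
Step 8: +2 new -> 18 infected
Step 9: +2 new -> 20 infected
Step 10: +2 new -> 22 infected
Step 11: +1 new -> 23 infected
Step 12: +0 new -> 23 infected

Answer: 23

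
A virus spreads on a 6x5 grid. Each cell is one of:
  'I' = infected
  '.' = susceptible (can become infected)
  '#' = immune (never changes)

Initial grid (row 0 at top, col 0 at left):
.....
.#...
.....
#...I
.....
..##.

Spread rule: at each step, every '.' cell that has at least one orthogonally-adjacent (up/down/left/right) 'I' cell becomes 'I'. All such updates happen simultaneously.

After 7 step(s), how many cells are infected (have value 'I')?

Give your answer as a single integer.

Step 0 (initial): 1 infected
Step 1: +3 new -> 4 infected
Step 2: +5 new -> 9 infected
Step 3: +5 new -> 14 infected
Step 4: +4 new -> 18 infected
Step 5: +4 new -> 22 infected
Step 6: +3 new -> 25 infected
Step 7: +1 new -> 26 infected

Answer: 26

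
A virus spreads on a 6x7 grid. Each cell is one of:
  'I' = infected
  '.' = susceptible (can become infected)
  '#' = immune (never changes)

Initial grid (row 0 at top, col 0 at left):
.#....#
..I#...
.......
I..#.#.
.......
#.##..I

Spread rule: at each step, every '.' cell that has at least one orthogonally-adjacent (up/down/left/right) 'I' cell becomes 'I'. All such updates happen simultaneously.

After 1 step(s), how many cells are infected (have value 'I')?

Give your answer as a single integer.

Answer: 11

Derivation:
Step 0 (initial): 3 infected
Step 1: +8 new -> 11 infected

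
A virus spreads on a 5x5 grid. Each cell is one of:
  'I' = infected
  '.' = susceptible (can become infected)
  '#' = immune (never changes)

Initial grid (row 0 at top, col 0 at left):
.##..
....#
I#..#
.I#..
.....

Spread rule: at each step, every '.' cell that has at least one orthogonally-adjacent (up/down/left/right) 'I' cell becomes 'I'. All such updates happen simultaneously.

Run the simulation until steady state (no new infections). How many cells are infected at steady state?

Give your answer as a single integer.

Step 0 (initial): 2 infected
Step 1: +3 new -> 5 infected
Step 2: +4 new -> 9 infected
Step 3: +2 new -> 11 infected
Step 4: +4 new -> 15 infected
Step 5: +3 new -> 18 infected
Step 6: +1 new -> 19 infected
Step 7: +0 new -> 19 infected

Answer: 19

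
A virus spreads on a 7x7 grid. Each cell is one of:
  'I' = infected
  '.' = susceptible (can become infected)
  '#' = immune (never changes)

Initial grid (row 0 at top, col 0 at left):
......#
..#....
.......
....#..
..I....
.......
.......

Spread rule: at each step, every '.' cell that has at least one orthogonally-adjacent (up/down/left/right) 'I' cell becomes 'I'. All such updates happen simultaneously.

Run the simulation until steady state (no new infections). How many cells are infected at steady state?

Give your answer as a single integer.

Step 0 (initial): 1 infected
Step 1: +4 new -> 5 infected
Step 2: +8 new -> 13 infected
Step 3: +8 new -> 21 infected
Step 4: +9 new -> 30 infected
Step 5: +8 new -> 38 infected
Step 6: +6 new -> 44 infected
Step 7: +2 new -> 46 infected
Step 8: +0 new -> 46 infected

Answer: 46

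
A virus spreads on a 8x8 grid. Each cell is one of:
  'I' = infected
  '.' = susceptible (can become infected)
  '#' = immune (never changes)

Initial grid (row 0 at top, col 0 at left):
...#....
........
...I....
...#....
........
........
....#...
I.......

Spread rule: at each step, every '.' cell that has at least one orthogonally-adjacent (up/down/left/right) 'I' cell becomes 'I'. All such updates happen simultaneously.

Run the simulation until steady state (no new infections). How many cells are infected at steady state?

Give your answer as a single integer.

Answer: 61

Derivation:
Step 0 (initial): 2 infected
Step 1: +5 new -> 7 infected
Step 2: +9 new -> 16 infected
Step 3: +14 new -> 30 infected
Step 4: +14 new -> 44 infected
Step 5: +8 new -> 52 infected
Step 6: +5 new -> 57 infected
Step 7: +3 new -> 60 infected
Step 8: +1 new -> 61 infected
Step 9: +0 new -> 61 infected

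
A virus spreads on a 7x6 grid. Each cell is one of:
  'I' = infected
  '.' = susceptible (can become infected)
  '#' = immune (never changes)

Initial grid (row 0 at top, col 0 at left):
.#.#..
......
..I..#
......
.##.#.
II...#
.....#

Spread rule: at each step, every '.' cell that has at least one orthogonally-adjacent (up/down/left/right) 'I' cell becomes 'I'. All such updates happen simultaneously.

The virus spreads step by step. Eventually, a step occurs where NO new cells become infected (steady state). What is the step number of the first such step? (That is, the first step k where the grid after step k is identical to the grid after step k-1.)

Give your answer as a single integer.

Step 0 (initial): 3 infected
Step 1: +8 new -> 11 infected
Step 2: +10 new -> 21 infected
Step 3: +6 new -> 27 infected
Step 4: +5 new -> 32 infected
Step 5: +2 new -> 34 infected
Step 6: +0 new -> 34 infected

Answer: 6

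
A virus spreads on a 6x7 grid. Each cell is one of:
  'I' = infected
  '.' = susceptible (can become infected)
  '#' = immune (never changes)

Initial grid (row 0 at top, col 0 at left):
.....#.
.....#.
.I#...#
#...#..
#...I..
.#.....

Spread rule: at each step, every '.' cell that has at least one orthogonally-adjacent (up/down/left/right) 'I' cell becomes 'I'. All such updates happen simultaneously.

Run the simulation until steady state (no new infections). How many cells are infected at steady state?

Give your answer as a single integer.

Step 0 (initial): 2 infected
Step 1: +6 new -> 8 infected
Step 2: +11 new -> 19 infected
Step 3: +8 new -> 27 infected
Step 4: +3 new -> 30 infected
Step 5: +1 new -> 31 infected
Step 6: +0 new -> 31 infected

Answer: 31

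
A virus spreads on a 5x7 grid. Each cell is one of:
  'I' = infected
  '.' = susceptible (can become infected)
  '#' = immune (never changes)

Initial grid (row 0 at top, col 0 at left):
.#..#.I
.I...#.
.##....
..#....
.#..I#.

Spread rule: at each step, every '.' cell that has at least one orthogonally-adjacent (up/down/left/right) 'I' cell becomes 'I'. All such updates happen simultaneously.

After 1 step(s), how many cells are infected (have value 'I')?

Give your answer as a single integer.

Step 0 (initial): 3 infected
Step 1: +6 new -> 9 infected

Answer: 9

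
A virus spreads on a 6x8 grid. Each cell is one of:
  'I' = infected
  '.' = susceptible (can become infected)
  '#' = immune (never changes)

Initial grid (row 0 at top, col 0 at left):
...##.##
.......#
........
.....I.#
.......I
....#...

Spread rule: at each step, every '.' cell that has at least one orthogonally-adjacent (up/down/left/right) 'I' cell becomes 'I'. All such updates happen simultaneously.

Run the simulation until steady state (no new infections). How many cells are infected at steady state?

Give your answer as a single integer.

Answer: 41

Derivation:
Step 0 (initial): 2 infected
Step 1: +6 new -> 8 infected
Step 2: +7 new -> 15 infected
Step 3: +7 new -> 22 infected
Step 4: +5 new -> 27 infected
Step 5: +5 new -> 32 infected
Step 6: +5 new -> 37 infected
Step 7: +3 new -> 40 infected
Step 8: +1 new -> 41 infected
Step 9: +0 new -> 41 infected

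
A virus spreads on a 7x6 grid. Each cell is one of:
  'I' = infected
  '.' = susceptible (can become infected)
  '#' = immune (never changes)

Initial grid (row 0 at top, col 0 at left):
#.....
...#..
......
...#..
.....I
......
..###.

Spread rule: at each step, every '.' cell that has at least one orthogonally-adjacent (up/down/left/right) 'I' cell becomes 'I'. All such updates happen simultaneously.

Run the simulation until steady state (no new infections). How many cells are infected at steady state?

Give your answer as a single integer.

Step 0 (initial): 1 infected
Step 1: +3 new -> 4 infected
Step 2: +5 new -> 9 infected
Step 3: +4 new -> 13 infected
Step 4: +6 new -> 19 infected
Step 5: +5 new -> 24 infected
Step 6: +6 new -> 30 infected
Step 7: +4 new -> 34 infected
Step 8: +2 new -> 36 infected
Step 9: +0 new -> 36 infected

Answer: 36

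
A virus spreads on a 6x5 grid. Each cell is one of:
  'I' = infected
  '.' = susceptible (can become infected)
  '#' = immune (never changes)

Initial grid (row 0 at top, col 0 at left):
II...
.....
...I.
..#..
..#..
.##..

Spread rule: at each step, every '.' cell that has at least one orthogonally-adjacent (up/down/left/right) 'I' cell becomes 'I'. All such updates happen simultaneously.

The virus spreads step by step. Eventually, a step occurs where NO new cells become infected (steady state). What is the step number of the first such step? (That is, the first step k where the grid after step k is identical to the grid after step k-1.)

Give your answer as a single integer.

Answer: 6

Derivation:
Step 0 (initial): 3 infected
Step 1: +7 new -> 10 infected
Step 2: +7 new -> 17 infected
Step 3: +5 new -> 22 infected
Step 4: +3 new -> 25 infected
Step 5: +1 new -> 26 infected
Step 6: +0 new -> 26 infected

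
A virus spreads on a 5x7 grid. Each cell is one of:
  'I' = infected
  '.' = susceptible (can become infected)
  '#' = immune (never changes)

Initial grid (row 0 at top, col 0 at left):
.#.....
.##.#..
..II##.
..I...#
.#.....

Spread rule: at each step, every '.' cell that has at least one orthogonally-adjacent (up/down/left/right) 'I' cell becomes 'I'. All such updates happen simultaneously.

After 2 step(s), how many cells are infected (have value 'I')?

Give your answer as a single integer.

Step 0 (initial): 3 infected
Step 1: +5 new -> 8 infected
Step 2: +5 new -> 13 infected

Answer: 13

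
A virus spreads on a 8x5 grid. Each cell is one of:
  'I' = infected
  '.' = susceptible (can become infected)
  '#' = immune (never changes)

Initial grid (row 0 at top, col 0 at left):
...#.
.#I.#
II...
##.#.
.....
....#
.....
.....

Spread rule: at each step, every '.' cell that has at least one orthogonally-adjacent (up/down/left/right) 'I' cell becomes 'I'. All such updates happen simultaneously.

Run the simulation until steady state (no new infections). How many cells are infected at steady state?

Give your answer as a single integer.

Step 0 (initial): 3 infected
Step 1: +4 new -> 7 infected
Step 2: +4 new -> 11 infected
Step 3: +2 new -> 13 infected
Step 4: +4 new -> 17 infected
Step 5: +5 new -> 22 infected
Step 6: +4 new -> 26 infected
Step 7: +4 new -> 30 infected
Step 8: +2 new -> 32 infected
Step 9: +0 new -> 32 infected

Answer: 32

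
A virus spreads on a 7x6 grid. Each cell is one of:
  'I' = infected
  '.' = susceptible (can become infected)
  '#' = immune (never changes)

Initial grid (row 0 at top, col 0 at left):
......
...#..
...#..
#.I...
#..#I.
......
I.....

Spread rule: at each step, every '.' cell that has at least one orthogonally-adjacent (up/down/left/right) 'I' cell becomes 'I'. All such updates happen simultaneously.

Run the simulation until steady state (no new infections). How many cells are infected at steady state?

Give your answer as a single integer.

Step 0 (initial): 3 infected
Step 1: +9 new -> 12 infected
Step 2: +11 new -> 23 infected
Step 3: +7 new -> 30 infected
Step 4: +5 new -> 35 infected
Step 5: +2 new -> 37 infected
Step 6: +0 new -> 37 infected

Answer: 37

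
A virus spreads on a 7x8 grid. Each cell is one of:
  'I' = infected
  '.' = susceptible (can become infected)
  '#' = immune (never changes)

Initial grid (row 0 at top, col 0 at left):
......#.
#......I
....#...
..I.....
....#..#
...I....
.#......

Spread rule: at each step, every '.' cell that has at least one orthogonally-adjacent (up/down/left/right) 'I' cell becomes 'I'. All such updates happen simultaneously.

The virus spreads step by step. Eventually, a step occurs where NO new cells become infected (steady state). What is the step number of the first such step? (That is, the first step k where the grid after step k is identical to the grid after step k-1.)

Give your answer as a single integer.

Step 0 (initial): 3 infected
Step 1: +11 new -> 14 infected
Step 2: +13 new -> 27 infected
Step 3: +14 new -> 41 infected
Step 4: +7 new -> 48 infected
Step 5: +2 new -> 50 infected
Step 6: +0 new -> 50 infected

Answer: 6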